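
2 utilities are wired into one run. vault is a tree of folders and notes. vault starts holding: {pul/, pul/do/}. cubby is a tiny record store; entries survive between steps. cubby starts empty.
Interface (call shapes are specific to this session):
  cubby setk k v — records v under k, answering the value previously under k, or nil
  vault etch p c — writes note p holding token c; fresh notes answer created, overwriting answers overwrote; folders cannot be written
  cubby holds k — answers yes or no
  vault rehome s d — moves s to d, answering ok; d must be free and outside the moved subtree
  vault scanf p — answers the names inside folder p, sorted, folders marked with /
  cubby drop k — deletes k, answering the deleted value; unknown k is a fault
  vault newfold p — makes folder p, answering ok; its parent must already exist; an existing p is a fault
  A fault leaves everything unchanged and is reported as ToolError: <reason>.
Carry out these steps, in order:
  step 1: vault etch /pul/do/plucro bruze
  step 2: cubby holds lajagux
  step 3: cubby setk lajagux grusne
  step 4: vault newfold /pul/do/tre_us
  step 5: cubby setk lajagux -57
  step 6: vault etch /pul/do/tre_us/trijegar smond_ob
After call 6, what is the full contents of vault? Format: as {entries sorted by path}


Do: vault etch[p→/pul/do/plucro; c→bruze]
See: created
Do: cubby holds[k→lajagux]
See: no
Do: cubby setk[k→lajagux; v→grusne]
See: nil
Do: vault newfold[p→/pul/do/tre_us]
See: ok
Do: cubby setk[k→lajagux; v→-57]
See: grusne
Do: vault etch[p→/pul/do/tre_us/trijegar; c→smond_ob]
See: created

Answer: {pul/, pul/do/, pul/do/plucro=bruze, pul/do/tre_us/, pul/do/tre_us/trijegar=smond_ob}


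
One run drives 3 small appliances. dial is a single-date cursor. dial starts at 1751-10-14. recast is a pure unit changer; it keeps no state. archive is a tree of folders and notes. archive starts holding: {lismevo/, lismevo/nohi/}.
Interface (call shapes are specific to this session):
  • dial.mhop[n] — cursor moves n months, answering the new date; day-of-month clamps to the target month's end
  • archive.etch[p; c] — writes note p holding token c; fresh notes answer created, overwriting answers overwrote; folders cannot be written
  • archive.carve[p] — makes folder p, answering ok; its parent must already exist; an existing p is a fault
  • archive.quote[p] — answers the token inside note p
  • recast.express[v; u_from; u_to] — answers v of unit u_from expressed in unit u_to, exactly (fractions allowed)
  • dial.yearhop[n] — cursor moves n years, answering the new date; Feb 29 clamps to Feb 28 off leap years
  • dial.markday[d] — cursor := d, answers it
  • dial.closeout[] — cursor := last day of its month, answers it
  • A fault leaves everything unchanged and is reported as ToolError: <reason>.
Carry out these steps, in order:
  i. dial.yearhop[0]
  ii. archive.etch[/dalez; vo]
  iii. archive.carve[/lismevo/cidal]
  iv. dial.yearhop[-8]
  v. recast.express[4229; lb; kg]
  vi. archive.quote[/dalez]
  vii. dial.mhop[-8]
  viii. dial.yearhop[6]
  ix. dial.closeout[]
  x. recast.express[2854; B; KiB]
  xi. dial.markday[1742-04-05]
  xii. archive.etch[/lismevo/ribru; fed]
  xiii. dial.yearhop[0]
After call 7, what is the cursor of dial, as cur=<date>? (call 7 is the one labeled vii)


Answer: cur=1743-02-14

Derivation:
[in] yearhop n=0
  1751-10-14
[in] etch p=/dalez c=vo
  created
[in] carve p=/lismevo/cidal
  ok
[in] yearhop n=-8
  1743-10-14
[in] express v=4229 u_from=lb u_to=kg
  191824213273/100000000
[in] quote p=/dalez
  vo
[in] mhop n=-8
  1743-02-14
[in] yearhop n=6
  1749-02-14
[in] closeout
  1749-02-28
[in] express v=2854 u_from=B u_to=KiB
  1427/512
[in] markday d=1742-04-05
  1742-04-05
[in] etch p=/lismevo/ribru c=fed
  created
[in] yearhop n=0
  1742-04-05


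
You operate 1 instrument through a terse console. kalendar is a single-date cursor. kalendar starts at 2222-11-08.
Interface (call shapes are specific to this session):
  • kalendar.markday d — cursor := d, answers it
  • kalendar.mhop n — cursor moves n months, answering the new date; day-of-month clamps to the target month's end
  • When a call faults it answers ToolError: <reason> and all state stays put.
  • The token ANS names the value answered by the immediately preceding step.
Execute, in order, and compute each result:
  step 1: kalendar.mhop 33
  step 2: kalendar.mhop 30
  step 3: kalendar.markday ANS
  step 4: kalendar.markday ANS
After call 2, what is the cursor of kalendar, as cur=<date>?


$ kalendar.mhop n=33
  2225-08-08
$ kalendar.mhop n=30
  2228-02-08
$ kalendar.markday d=ANS
  2228-02-08
$ kalendar.markday d=ANS
  2228-02-08

Answer: cur=2228-02-08


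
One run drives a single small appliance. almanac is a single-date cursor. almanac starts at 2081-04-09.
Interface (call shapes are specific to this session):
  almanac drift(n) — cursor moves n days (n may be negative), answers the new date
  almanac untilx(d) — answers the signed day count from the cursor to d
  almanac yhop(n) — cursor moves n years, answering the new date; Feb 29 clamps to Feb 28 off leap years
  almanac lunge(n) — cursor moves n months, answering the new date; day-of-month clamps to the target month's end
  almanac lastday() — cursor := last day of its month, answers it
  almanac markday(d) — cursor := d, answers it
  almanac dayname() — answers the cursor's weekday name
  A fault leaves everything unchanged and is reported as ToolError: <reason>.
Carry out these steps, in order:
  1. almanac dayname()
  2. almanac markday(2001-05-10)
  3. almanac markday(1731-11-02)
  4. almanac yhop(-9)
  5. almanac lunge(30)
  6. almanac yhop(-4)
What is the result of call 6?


Answer: 1721-05-02

Derivation:
·→ almanac dayname()
·← Wednesday
·→ almanac markday(2001-05-10)
·← 2001-05-10
·→ almanac markday(1731-11-02)
·← 1731-11-02
·→ almanac yhop(-9)
·← 1722-11-02
·→ almanac lunge(30)
·← 1725-05-02
·→ almanac yhop(-4)
·← 1721-05-02


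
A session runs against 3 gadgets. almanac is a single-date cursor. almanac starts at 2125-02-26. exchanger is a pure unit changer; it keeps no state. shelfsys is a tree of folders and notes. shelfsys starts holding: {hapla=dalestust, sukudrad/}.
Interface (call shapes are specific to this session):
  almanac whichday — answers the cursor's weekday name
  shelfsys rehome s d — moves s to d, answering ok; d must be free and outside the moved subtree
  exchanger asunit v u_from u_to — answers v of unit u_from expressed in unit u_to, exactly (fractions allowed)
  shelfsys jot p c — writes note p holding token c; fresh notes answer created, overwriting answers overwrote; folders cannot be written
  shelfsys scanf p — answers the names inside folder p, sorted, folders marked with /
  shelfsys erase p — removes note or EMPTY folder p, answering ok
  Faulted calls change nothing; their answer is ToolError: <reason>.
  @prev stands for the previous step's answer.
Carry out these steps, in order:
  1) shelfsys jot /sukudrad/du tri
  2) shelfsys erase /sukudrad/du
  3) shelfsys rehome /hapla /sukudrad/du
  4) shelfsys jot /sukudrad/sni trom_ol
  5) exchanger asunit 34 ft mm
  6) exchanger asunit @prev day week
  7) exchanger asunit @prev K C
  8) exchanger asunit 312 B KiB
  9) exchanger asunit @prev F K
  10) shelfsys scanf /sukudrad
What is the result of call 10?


Act: shelfsys jot[/sukudrad/du; tri]
Obs: created
Act: shelfsys erase[/sukudrad/du]
Obs: ok
Act: shelfsys rehome[/hapla; /sukudrad/du]
Obs: ok
Act: shelfsys jot[/sukudrad/sni; trom_ol]
Obs: created
Act: exchanger asunit[34; ft; mm]
Obs: 51816/5
Act: exchanger asunit[@prev; day; week]
Obs: 51816/35
Act: exchanger asunit[@prev; K; C]
Obs: 169023/140
Act: exchanger asunit[312; B; KiB]
Obs: 39/128
Act: exchanger asunit[@prev; F; K]
Obs: 1471919/5760
Act: shelfsys scanf[/sukudrad]
Obs: [du, sni]

Answer: [du, sni]


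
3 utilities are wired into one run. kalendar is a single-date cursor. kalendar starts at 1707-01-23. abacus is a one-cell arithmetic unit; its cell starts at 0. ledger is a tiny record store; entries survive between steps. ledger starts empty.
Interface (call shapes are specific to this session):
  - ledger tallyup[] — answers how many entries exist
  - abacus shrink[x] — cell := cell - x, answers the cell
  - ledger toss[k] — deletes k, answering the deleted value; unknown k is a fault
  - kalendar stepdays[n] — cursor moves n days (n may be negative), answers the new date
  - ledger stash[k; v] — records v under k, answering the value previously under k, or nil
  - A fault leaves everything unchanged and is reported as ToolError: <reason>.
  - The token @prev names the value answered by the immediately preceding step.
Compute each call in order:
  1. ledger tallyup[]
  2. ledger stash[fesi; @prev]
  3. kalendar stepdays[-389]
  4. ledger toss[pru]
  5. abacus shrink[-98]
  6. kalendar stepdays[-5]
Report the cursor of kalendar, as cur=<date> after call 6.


Do: ledger tallyup[]
See: 0
Do: ledger stash[fesi; @prev]
See: nil
Do: kalendar stepdays[-389]
See: 1705-12-30
Do: ledger toss[pru]
See: ToolError: no such key pru
Do: abacus shrink[-98]
See: 98
Do: kalendar stepdays[-5]
See: 1705-12-25

Answer: cur=1705-12-25


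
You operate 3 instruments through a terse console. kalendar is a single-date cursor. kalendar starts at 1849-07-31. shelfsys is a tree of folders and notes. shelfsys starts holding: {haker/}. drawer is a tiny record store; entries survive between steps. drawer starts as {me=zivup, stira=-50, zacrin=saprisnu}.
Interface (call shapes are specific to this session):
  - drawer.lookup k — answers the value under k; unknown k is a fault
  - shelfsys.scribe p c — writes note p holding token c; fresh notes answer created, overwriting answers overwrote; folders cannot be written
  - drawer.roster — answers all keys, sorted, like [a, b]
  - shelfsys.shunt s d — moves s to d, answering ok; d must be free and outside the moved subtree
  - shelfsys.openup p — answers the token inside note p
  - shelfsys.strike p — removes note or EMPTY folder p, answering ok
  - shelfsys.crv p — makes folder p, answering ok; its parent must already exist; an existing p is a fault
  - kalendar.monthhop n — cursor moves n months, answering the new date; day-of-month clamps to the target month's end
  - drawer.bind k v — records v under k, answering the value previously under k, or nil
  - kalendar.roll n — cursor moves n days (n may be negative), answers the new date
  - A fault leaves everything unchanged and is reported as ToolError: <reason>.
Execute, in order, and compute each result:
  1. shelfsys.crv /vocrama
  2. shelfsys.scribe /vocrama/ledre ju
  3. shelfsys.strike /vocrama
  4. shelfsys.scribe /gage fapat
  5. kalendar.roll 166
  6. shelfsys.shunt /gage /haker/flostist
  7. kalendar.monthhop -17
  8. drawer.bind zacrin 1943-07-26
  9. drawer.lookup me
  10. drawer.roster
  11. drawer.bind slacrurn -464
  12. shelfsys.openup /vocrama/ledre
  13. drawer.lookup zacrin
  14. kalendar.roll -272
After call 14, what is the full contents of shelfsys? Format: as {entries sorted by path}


Answer: {haker/, haker/flostist=fapat, vocrama/, vocrama/ledre=ju}

Derivation:
·→ crv(/vocrama)
·← ok
·→ scribe(/vocrama/ledre, ju)
·← created
·→ strike(/vocrama)
·← ToolError: not empty
·→ scribe(/gage, fapat)
·← created
·→ roll(166)
·← 1850-01-13
·→ shunt(/gage, /haker/flostist)
·← ok
·→ monthhop(-17)
·← 1848-08-13
·→ bind(zacrin, 1943-07-26)
·← saprisnu
·→ lookup(me)
·← zivup
·→ roster()
·← [me, stira, zacrin]
·→ bind(slacrurn, -464)
·← nil
·→ openup(/vocrama/ledre)
·← ju
·→ lookup(zacrin)
·← 1943-07-26
·→ roll(-272)
·← 1847-11-15


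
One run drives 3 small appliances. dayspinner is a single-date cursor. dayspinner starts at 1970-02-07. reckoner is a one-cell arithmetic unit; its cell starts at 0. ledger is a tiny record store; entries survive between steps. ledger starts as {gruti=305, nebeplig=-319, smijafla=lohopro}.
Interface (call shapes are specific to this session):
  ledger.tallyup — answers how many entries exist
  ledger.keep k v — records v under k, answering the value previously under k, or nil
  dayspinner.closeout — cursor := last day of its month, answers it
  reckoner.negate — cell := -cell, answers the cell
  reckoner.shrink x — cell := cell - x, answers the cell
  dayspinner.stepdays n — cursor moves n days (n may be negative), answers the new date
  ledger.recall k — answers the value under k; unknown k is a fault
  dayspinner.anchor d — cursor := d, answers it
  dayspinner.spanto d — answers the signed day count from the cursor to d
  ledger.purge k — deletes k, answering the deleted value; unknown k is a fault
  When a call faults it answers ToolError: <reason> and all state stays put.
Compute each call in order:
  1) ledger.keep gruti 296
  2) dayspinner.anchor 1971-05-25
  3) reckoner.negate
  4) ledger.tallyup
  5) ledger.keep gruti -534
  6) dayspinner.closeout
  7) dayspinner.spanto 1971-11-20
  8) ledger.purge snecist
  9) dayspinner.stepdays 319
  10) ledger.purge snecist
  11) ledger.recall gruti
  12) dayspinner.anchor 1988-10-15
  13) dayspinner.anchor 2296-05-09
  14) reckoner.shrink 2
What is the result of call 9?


> keep k→gruti v→296
  305
> anchor d→1971-05-25
  1971-05-25
> negate
  0
> tallyup
  3
> keep k→gruti v→-534
  296
> closeout
  1971-05-31
> spanto d→1971-11-20
  173
> purge k→snecist
  ToolError: no such key snecist
> stepdays n→319
  1972-04-14
> purge k→snecist
  ToolError: no such key snecist
> recall k→gruti
  -534
> anchor d→1988-10-15
  1988-10-15
> anchor d→2296-05-09
  2296-05-09
> shrink x→2
  -2

Answer: 1972-04-14


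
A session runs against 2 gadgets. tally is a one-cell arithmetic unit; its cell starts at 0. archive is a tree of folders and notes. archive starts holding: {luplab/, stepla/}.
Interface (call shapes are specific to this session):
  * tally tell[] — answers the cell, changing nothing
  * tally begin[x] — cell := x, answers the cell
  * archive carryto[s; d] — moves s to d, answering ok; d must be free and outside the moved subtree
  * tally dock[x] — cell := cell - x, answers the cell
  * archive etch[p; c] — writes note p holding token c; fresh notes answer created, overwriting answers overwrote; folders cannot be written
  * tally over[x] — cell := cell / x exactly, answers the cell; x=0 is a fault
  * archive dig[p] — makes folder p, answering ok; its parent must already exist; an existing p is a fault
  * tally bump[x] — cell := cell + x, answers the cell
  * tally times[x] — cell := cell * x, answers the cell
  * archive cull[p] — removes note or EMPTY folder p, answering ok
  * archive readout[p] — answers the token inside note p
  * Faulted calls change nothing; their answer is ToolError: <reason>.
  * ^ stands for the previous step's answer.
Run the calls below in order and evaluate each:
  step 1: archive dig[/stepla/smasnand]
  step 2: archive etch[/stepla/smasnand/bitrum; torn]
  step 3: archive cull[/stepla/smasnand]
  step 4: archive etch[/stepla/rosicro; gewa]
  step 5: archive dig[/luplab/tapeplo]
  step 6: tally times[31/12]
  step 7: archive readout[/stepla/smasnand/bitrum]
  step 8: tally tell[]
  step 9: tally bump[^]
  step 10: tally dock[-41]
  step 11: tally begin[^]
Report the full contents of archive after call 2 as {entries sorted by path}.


% archive dig p=/stepla/smasnand
= ok
% archive etch p=/stepla/smasnand/bitrum c=torn
= created
% archive cull p=/stepla/smasnand
= ToolError: not empty
% archive etch p=/stepla/rosicro c=gewa
= created
% archive dig p=/luplab/tapeplo
= ok
% tally times x=31/12
= 0
% archive readout p=/stepla/smasnand/bitrum
= torn
% tally tell
= 0
% tally bump x=^
= 0
% tally dock x=-41
= 41
% tally begin x=^
= 41

Answer: {luplab/, stepla/, stepla/smasnand/, stepla/smasnand/bitrum=torn}


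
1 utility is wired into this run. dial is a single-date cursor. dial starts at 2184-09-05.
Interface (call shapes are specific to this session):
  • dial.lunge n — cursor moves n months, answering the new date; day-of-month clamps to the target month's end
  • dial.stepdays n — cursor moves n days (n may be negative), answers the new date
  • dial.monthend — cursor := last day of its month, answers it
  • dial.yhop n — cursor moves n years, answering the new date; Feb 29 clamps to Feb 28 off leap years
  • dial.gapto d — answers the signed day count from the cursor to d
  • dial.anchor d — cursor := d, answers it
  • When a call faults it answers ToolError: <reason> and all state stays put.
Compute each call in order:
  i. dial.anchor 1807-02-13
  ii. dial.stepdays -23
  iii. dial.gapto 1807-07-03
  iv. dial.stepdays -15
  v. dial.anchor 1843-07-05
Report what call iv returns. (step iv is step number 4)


! 1. anchor(d='1807-02-13') => 1807-02-13
! 2. stepdays(n='-23') => 1807-01-21
! 3. gapto(d='1807-07-03') => 163
! 4. stepdays(n='-15') => 1807-01-06
! 5. anchor(d='1843-07-05') => 1843-07-05

Answer: 1807-01-06


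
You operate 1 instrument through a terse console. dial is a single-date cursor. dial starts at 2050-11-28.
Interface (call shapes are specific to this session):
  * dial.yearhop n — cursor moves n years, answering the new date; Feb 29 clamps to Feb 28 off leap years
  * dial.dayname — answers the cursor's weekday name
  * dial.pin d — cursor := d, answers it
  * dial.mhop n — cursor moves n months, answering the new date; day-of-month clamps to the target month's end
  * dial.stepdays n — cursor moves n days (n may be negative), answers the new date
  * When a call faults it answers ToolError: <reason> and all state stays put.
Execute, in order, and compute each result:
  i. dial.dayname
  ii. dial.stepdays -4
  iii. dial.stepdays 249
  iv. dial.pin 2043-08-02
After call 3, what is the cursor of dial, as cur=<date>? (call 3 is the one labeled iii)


-- 1. dayname() ~> Monday
-- 2. stepdays(-4) ~> 2050-11-24
-- 3. stepdays(249) ~> 2051-07-31
-- 4. pin(2043-08-02) ~> 2043-08-02

Answer: cur=2051-07-31


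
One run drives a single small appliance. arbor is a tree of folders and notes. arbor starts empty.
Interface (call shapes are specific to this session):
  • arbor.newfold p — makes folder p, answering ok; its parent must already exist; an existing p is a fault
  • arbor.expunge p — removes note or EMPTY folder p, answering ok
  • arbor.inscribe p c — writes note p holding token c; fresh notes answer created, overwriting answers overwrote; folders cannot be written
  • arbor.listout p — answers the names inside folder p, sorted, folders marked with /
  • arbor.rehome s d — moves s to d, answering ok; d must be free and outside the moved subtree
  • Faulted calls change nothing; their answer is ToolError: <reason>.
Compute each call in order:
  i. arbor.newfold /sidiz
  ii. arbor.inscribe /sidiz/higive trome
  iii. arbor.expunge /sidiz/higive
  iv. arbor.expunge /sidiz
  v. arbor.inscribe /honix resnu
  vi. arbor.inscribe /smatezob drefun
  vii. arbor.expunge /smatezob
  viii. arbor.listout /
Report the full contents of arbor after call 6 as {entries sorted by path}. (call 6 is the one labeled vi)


Answer: {honix=resnu, smatezob=drefun}

Derivation:
[in] arbor.newfold p→/sidiz
:: ok
[in] arbor.inscribe p→/sidiz/higive c→trome
:: created
[in] arbor.expunge p→/sidiz/higive
:: ok
[in] arbor.expunge p→/sidiz
:: ok
[in] arbor.inscribe p→/honix c→resnu
:: created
[in] arbor.inscribe p→/smatezob c→drefun
:: created
[in] arbor.expunge p→/smatezob
:: ok
[in] arbor.listout p→/
:: [honix]


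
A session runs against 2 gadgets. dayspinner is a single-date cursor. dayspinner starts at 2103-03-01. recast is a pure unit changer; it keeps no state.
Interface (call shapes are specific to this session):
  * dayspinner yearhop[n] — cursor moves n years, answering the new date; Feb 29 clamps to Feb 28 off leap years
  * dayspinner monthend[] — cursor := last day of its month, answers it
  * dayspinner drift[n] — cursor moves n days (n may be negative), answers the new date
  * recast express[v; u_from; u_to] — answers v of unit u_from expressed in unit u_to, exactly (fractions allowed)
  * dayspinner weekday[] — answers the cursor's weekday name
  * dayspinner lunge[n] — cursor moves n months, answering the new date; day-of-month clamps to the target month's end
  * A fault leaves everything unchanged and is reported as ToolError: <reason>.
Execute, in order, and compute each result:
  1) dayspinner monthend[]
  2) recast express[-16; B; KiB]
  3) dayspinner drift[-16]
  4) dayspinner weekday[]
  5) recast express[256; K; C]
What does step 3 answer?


>> dayspinner monthend()
<< 2103-03-31
>> recast express(-16, B, KiB)
<< -1/64
>> dayspinner drift(-16)
<< 2103-03-15
>> dayspinner weekday()
<< Thursday
>> recast express(256, K, C)
<< -343/20

Answer: 2103-03-15


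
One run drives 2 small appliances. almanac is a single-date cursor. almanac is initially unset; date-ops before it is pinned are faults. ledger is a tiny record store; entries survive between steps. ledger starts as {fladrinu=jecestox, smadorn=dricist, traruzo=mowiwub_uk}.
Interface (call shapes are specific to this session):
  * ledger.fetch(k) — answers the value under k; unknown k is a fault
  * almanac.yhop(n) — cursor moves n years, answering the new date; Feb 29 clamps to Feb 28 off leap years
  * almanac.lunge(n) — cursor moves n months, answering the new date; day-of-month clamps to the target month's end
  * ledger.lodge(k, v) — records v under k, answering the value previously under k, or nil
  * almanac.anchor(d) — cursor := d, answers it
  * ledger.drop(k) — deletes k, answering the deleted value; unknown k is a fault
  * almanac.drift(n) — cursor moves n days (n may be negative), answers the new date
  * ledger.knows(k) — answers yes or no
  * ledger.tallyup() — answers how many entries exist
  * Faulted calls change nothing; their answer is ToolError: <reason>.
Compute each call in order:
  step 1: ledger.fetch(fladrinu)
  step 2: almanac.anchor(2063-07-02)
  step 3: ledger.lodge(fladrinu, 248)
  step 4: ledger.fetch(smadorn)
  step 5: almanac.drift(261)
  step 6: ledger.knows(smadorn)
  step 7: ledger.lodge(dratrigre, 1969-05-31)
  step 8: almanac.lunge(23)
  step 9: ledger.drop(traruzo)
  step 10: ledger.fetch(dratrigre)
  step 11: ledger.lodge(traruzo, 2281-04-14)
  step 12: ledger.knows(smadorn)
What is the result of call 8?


Next I call fetch passing fladrinu: jecestox.
I use anchor passing 2063-07-02, and get 2063-07-02.
Invoking lodge passing fladrinu, 248, and see jecestox.
Using fetch passing smadorn, → dricist.
I use drift passing 261, — result: 2064-03-19.
I run knows passing smadorn, which returns yes.
Next I call lodge passing dratrigre, 1969-05-31, and get nil.
Next I call lunge passing 23, and get 2066-02-19.
Now I run drop passing traruzo: mowiwub_uk.
Calling fetch passing dratrigre, giving 1969-05-31.
I call lodge passing traruzo, 2281-04-14: nil.
Then knows passing smadorn, which returns yes.

Answer: 2066-02-19


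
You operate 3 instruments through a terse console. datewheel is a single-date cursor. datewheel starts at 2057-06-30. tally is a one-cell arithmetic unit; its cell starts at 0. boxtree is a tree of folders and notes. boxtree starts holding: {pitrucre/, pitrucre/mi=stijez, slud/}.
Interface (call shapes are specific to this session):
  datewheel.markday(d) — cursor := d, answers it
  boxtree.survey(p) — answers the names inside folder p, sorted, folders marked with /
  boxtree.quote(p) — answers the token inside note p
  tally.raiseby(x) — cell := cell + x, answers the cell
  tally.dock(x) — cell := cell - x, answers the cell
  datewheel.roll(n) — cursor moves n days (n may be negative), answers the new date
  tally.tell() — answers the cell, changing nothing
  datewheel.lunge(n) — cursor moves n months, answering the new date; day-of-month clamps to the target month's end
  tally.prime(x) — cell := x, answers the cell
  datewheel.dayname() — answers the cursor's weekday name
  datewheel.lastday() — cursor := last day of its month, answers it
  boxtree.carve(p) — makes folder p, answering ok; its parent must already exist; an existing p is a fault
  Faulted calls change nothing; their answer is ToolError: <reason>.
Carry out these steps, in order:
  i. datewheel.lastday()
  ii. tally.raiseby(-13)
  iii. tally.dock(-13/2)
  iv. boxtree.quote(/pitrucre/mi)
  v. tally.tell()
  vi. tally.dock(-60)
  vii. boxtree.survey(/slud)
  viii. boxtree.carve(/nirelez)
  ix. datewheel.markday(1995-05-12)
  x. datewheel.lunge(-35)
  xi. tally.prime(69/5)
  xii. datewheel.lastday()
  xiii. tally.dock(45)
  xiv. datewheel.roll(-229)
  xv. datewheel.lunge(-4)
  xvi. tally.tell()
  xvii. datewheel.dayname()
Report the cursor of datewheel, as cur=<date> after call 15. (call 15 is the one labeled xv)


Answer: cur=1991-07-14

Derivation:
I try datewheel.lastday(): 2057-06-30.
I invoke tally.raiseby with x=-13, → -13.
I use tally.dock with x=-13/2, — result: -13/2.
Calling boxtree.quote with p=/pitrucre/mi, giving stijez.
Invoking tally.tell, and observe -13/2.
I invoke tally.dock with x=-60, giving 107/2.
Using boxtree.survey with p=/slud, yielding [].
Next I call boxtree.carve with p=/nirelez, which returns ok.
I run datewheel.markday with d=1995-05-12, → 1995-05-12.
I try datewheel.lunge with n=-35, yielding 1992-06-12.
I run tally.prime with x=69/5, giving 69/5.
I run datewheel.lastday(): 1992-06-30.
I call tally.dock with x=45, — result: -156/5.
Calling datewheel.roll with n=-229, which returns 1991-11-14.
Using datewheel.lunge with n=-4, and see 1991-07-14.
I try tally.tell(), giving -156/5.
Calling datewheel.dayname(), and get Sunday.


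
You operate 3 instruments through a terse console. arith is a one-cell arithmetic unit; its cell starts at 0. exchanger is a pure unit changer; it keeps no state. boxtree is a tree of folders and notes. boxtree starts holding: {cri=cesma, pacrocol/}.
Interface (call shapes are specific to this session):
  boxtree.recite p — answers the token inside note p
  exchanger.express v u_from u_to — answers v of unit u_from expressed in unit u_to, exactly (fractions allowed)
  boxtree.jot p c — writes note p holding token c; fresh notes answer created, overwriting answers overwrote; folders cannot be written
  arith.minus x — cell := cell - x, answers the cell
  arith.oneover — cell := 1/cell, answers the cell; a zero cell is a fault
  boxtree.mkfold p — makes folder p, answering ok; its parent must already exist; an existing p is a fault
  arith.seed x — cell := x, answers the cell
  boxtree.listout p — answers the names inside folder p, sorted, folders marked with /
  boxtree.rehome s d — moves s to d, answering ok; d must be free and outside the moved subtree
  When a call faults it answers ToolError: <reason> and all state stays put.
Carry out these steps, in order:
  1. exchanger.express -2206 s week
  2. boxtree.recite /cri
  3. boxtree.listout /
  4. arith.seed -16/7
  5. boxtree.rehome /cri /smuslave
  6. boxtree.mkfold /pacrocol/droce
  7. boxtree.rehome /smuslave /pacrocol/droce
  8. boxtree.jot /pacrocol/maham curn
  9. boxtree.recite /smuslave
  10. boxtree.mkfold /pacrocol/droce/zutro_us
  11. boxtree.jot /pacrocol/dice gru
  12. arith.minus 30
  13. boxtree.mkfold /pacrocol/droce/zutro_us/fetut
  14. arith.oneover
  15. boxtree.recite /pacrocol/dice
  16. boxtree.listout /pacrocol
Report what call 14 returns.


Answer: -7/226

Derivation:
;; 1. exchanger.express(v: -2206, u_from: s, u_to: week) => -1103/302400
;; 2. boxtree.recite(p: /cri) => cesma
;; 3. boxtree.listout(p: /) => [cri, pacrocol/]
;; 4. arith.seed(x: -16/7) => -16/7
;; 5. boxtree.rehome(s: /cri, d: /smuslave) => ok
;; 6. boxtree.mkfold(p: /pacrocol/droce) => ok
;; 7. boxtree.rehome(s: /smuslave, d: /pacrocol/droce) => ToolError: exists
;; 8. boxtree.jot(p: /pacrocol/maham, c: curn) => created
;; 9. boxtree.recite(p: /smuslave) => cesma
;; 10. boxtree.mkfold(p: /pacrocol/droce/zutro_us) => ok
;; 11. boxtree.jot(p: /pacrocol/dice, c: gru) => created
;; 12. arith.minus(x: 30) => -226/7
;; 13. boxtree.mkfold(p: /pacrocol/droce/zutro_us/fetut) => ok
;; 14. arith.oneover() => -7/226
;; 15. boxtree.recite(p: /pacrocol/dice) => gru
;; 16. boxtree.listout(p: /pacrocol) => [dice, droce/, maham]


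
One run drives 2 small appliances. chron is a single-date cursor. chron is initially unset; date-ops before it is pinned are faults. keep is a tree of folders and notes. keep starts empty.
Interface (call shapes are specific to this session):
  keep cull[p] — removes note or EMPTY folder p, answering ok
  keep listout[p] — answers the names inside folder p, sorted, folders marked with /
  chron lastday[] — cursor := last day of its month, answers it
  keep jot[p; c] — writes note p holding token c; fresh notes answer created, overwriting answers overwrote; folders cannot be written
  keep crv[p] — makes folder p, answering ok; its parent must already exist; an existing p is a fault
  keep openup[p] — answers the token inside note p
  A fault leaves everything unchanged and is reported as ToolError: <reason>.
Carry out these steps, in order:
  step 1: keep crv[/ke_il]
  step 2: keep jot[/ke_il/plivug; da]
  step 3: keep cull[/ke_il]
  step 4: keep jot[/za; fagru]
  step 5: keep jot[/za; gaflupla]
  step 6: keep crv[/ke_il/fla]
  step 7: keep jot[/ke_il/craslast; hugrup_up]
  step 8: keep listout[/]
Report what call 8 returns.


Answer: [ke_il/, za]

Derivation:
-- 1. keep crv(/ke_il) => ok
-- 2. keep jot(/ke_il/plivug, da) => created
-- 3. keep cull(/ke_il) => ToolError: not empty
-- 4. keep jot(/za, fagru) => created
-- 5. keep jot(/za, gaflupla) => overwrote
-- 6. keep crv(/ke_il/fla) => ok
-- 7. keep jot(/ke_il/craslast, hugrup_up) => created
-- 8. keep listout(/) => [ke_il/, za]


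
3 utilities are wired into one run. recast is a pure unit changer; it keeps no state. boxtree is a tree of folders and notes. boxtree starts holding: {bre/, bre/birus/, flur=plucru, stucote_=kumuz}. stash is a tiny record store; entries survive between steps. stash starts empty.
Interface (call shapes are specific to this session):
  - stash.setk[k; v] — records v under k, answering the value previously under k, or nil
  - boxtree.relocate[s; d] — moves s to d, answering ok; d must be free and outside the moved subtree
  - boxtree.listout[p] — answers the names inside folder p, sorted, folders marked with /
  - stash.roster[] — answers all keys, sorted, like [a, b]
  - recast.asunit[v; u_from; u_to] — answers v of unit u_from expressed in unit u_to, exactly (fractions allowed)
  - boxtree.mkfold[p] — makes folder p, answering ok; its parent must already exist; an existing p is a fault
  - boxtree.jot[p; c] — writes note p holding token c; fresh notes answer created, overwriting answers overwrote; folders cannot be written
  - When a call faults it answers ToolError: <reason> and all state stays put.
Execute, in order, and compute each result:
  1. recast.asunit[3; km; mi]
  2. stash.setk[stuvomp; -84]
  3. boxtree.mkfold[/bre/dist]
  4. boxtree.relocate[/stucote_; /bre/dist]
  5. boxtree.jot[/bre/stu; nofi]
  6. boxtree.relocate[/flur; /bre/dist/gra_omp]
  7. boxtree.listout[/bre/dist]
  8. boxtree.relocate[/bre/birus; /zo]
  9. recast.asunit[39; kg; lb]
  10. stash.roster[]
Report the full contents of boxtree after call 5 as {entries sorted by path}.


Answer: {bre/, bre/birus/, bre/dist/, bre/stu=nofi, flur=plucru, stucote_=kumuz}

Derivation:
! asunit(v: 3, u_from: km, u_to: mi) ~> 15625/8382
! setk(k: stuvomp, v: -84) ~> nil
! mkfold(p: /bre/dist) ~> ok
! relocate(s: /stucote_, d: /bre/dist) ~> ToolError: exists
! jot(p: /bre/stu, c: nofi) ~> created
! relocate(s: /flur, d: /bre/dist/gra_omp) ~> ok
! listout(p: /bre/dist) ~> [gra_omp]
! relocate(s: /bre/birus, d: /zo) ~> ok
! asunit(v: 39, u_from: kg, u_to: lb) ~> 3900000000/45359237
! roster() ~> [stuvomp]


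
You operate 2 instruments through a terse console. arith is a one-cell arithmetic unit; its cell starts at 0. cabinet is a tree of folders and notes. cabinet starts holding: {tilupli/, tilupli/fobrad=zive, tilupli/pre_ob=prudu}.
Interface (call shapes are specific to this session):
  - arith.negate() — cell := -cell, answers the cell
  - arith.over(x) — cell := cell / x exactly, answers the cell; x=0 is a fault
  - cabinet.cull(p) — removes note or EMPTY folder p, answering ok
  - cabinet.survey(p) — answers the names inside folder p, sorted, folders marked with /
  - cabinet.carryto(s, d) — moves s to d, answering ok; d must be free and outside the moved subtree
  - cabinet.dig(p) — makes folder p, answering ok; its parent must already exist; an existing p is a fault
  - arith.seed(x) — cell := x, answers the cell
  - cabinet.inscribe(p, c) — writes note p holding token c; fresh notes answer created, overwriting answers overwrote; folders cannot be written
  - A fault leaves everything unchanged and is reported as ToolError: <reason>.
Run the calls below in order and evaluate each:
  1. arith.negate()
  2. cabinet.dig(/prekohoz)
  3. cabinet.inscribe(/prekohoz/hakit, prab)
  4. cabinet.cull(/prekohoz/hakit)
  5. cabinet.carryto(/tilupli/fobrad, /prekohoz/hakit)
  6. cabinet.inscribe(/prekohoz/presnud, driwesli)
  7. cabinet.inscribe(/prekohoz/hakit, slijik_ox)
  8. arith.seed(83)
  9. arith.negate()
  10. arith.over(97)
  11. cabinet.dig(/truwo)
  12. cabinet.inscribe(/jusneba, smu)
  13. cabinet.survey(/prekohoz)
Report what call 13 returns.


// arith.negate() -> 0
// cabinet.dig(p: /prekohoz) -> ok
// cabinet.inscribe(p: /prekohoz/hakit, c: prab) -> created
// cabinet.cull(p: /prekohoz/hakit) -> ok
// cabinet.carryto(s: /tilupli/fobrad, d: /prekohoz/hakit) -> ok
// cabinet.inscribe(p: /prekohoz/presnud, c: driwesli) -> created
// cabinet.inscribe(p: /prekohoz/hakit, c: slijik_ox) -> overwrote
// arith.seed(x: 83) -> 83
// arith.negate() -> -83
// arith.over(x: 97) -> -83/97
// cabinet.dig(p: /truwo) -> ok
// cabinet.inscribe(p: /jusneba, c: smu) -> created
// cabinet.survey(p: /prekohoz) -> [hakit, presnud]

Answer: [hakit, presnud]


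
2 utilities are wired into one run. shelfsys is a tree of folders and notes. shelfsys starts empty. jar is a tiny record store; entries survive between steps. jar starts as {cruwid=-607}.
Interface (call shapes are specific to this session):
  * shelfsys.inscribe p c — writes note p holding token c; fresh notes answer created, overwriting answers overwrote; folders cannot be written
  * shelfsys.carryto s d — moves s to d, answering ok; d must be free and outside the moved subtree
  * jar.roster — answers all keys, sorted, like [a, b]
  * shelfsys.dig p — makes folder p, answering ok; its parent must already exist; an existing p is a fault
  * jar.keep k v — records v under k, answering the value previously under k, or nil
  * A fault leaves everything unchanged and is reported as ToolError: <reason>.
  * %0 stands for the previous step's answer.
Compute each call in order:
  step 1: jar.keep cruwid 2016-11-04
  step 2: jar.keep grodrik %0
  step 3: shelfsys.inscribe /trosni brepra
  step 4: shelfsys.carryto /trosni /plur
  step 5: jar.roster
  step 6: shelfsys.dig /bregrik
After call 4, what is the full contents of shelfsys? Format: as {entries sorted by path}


// jar.keep(k='cruwid', v='2016-11-04') : -607
// jar.keep(k='grodrik', v='%0') : nil
// shelfsys.inscribe(p='/trosni', c='brepra') : created
// shelfsys.carryto(s='/trosni', d='/plur') : ok
// jar.roster() : [cruwid, grodrik]
// shelfsys.dig(p='/bregrik') : ok

Answer: {plur=brepra}


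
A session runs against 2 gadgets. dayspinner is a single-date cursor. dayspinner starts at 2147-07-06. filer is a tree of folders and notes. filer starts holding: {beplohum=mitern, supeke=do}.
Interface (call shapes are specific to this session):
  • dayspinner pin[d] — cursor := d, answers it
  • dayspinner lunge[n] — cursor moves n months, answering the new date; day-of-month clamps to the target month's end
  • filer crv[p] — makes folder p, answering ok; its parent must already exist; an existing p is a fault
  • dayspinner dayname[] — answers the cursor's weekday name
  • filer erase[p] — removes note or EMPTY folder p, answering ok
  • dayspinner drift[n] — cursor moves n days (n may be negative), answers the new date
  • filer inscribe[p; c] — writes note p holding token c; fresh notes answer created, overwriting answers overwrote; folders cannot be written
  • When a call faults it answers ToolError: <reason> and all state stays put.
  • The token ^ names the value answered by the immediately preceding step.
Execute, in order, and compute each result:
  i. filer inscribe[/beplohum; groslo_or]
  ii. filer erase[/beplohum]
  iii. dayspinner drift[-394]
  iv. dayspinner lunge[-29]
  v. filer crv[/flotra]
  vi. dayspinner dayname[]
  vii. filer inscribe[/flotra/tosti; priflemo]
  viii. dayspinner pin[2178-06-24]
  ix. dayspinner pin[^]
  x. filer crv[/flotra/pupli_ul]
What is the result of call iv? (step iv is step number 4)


Act: filer inscribe[p='/beplohum'; c='groslo_or']
Obs: overwrote
Act: filer erase[p='/beplohum']
Obs: ok
Act: dayspinner drift[n='-394']
Obs: 2146-06-07
Act: dayspinner lunge[n='-29']
Obs: 2144-01-07
Act: filer crv[p='/flotra']
Obs: ok
Act: dayspinner dayname[]
Obs: Tuesday
Act: filer inscribe[p='/flotra/tosti'; c='priflemo']
Obs: created
Act: dayspinner pin[d='2178-06-24']
Obs: 2178-06-24
Act: dayspinner pin[d='^']
Obs: 2178-06-24
Act: filer crv[p='/flotra/pupli_ul']
Obs: ok

Answer: 2144-01-07


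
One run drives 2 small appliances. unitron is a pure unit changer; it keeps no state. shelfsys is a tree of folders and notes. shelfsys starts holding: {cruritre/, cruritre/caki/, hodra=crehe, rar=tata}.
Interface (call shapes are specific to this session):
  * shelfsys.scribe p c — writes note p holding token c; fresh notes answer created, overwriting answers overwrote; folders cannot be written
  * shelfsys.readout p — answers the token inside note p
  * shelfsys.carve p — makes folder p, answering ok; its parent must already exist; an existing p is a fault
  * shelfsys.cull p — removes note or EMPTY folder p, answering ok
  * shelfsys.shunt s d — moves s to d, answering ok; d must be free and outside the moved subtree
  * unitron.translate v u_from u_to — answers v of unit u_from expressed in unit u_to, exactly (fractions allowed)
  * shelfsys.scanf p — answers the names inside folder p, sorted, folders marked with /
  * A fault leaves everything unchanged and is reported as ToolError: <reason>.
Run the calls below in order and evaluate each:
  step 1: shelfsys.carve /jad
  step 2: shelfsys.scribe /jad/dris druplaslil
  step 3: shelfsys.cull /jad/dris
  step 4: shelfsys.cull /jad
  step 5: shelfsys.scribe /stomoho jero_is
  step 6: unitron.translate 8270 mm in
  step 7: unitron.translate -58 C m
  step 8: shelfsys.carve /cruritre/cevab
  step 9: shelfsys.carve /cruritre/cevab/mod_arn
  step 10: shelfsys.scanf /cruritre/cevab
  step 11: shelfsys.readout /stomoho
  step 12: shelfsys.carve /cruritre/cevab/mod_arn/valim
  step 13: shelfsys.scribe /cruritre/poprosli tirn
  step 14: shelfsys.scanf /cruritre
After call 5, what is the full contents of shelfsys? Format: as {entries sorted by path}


Answer: {cruritre/, cruritre/caki/, hodra=crehe, rar=tata, stomoho=jero_is}

Derivation:
Calling carve with p='/jad', and observe ok.
Then scribe with p='/jad/dris', c='druplaslil', giving created.
I invoke cull with p='/jad/dris', and get ok.
Using cull with p='/jad', and see ok.
Using scribe with p='/stomoho', c='jero_is', and see created.
I call translate with v='8270', u_from='mm', u_to='in', — result: 41350/127.
I invoke translate with v='-58', u_from='C', u_to='m', which returns ToolError: incompatible units.
Calling carve with p='/cruritre/cevab': ok.
Calling carve with p='/cruritre/cevab/mod_arn', and get ok.
Using scanf with p='/cruritre/cevab', — result: [mod_arn/].
I use readout with p='/stomoho': jero_is.
I call carve with p='/cruritre/cevab/mod_arn/valim', giving ok.
Then scribe with p='/cruritre/poprosli', c='tirn', — result: created.
I try scanf with p='/cruritre', which returns [caki/, cevab/, poprosli].
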